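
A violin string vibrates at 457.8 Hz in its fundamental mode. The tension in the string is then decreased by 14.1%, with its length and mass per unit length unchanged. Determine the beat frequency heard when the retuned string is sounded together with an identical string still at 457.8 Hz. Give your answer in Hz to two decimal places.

For a string, f ∝ √T, so the new frequency is 457.8·√0.859 = 424.2994 Hz.
f_beat = |424.2994 − 457.8| = 33.50 Hz.

33.50 Hz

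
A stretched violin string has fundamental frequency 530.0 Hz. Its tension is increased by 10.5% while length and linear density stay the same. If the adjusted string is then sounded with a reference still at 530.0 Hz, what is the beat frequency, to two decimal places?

For a string, f ∝ √T, so the new frequency is 530.0·√1.105 = 557.1306 Hz.
f_beat = |557.1306 − 530.0| = 27.13 Hz.

27.13 Hz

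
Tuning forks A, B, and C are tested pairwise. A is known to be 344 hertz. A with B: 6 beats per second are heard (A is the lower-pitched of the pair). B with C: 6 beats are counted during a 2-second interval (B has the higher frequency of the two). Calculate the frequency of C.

347 Hz

B is above A, so f_B = 344 + 6 = 350 Hz.
B–C: Beat frequency = 6/2 = 3 Hz.
C is below B, so f_C = 350 − 3 = 347 Hz.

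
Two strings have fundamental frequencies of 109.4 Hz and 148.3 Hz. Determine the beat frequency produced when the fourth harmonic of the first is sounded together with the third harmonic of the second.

7.3 Hz

Fourth harmonic of the first: 4·109.4 = 437.6 Hz.
Third harmonic of the second: 3·148.3 = 444.9 Hz.
f_beat = |437.6 − 444.9| = 7.3 Hz.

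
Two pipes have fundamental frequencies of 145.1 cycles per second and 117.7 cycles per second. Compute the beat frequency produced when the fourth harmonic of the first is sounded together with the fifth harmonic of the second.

Fourth harmonic of the first: 4·145.1 = 580.4 Hz.
Fifth harmonic of the second: 5·117.7 = 588.5 Hz.
f_beat = |580.4 − 588.5| = 8.1 Hz.

8.1 Hz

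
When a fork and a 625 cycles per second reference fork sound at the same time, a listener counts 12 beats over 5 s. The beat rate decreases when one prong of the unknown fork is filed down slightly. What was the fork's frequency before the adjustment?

Beat frequency = 12/5 = 2.4 Hz.
|f − 625| = 2.4, so the fork was at either 622.6 Hz or 627.4 Hz.
Filing a prong removes mass and raises the fork's frequency; the adjustment raises the fork's frequency.
The beat rate fell, so the adjustment moved the fork toward 625 Hz — it must have started below the reference.

622.6 Hz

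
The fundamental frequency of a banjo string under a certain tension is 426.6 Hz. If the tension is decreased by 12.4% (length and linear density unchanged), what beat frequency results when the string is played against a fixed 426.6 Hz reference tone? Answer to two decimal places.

27.32 Hz

For a string, f ∝ √T, so the new frequency is 426.6·√0.876 = 399.2757 Hz.
f_beat = |399.2757 − 426.6| = 27.32 Hz.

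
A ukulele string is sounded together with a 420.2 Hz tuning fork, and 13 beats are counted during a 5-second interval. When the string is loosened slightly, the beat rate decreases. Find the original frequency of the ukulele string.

Beat frequency = 13/5 = 2.6 Hz.
|f − 420.2| = 2.6, so the ukulele string was at either 417.6 Hz or 422.8 Hz.
Reducing tension lowers a string's frequency; the adjustment lowers the ukulele string's frequency.
The beat rate fell, so the adjustment moved the ukulele string toward 420.2 Hz — it must have started above the reference.

422.8 Hz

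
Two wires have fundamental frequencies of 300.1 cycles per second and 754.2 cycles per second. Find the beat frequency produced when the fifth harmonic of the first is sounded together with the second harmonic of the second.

7.9 Hz

Fifth harmonic of the first: 5·300.1 = 1500.5 Hz.
Second harmonic of the second: 2·754.2 = 1508.4 Hz.
f_beat = |1500.5 − 1508.4| = 7.9 Hz.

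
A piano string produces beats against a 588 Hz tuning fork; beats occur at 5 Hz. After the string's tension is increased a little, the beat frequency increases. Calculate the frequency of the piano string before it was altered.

593 Hz

|f − 588| = 5, so the piano string was at either 583 Hz or 593 Hz.
Higher tension means higher frequency; the adjustment raises the piano string's frequency.
The beat rate rose, so the adjustment moved the piano string further from 588 Hz — it was already above the reference.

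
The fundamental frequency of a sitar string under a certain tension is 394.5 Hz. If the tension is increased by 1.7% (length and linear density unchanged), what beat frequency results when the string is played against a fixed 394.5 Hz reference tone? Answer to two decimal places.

3.34 Hz

For a string, f ∝ √T, so the new frequency is 394.5·√1.017 = 397.8391 Hz.
f_beat = |397.8391 − 394.5| = 3.34 Hz.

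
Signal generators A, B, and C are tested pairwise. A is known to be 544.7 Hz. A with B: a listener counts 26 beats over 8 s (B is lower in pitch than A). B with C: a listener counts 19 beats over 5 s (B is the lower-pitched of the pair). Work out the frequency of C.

545.25 Hz

A–B: Beat frequency = 26/8 = 3.25 Hz.
B is below A, so f_B = 544.7 − 3.25 = 541.45 Hz.
B–C: Beat frequency = 19/5 = 3.8 Hz.
C is above B, so f_C = 541.45 + 3.8 = 545.25 Hz.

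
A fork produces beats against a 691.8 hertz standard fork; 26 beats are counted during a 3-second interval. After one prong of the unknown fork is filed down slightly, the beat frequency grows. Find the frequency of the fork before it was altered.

700.4667 Hz

Beat frequency = 26/3 = 8.6667 Hz.
|f − 691.8| = 8.6667, so the fork was at either 683.1333 Hz or 700.4667 Hz.
Filing a prong removes mass and raises the fork's frequency; the adjustment raises the fork's frequency.
The beat rate rose, so the adjustment moved the fork further from 691.8 Hz — it was already above the reference.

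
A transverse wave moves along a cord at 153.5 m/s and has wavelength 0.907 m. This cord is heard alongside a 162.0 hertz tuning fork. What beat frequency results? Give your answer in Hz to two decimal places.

7.24 Hz

Source frequency f = v/λ = 153.5/0.907 = 169.2393 Hz.
f_beat = |169.2393 − 162.0| = 7.24 Hz.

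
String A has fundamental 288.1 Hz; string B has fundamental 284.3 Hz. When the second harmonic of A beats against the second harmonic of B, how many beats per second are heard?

Second harmonic of the first: 2·288.1 = 576.2 Hz.
Second harmonic of the second: 2·284.3 = 568.6 Hz.
f_beat = |576.2 − 568.6| = 7.6 Hz.

7.6 Hz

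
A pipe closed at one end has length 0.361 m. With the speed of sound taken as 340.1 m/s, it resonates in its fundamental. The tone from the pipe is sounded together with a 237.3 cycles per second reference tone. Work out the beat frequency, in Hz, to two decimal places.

1.77 Hz

Closed pipe (odd harmonics): f_n = n·v/(4L) = 1·340.1/(4·0.361) = 235.5263 Hz.
f_beat = |235.5263 − 237.3| = 1.77 Hz.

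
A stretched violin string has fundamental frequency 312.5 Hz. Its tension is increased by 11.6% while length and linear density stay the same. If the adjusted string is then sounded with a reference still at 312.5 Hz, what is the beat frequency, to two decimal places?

For a string, f ∝ √T, so the new frequency is 312.5·√1.116 = 330.1278 Hz.
f_beat = |330.1278 − 312.5| = 17.63 Hz.

17.63 Hz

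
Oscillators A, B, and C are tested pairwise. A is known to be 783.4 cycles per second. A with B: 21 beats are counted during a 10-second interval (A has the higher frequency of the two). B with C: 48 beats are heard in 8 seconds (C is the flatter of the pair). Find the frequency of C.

A–B: Beat frequency = 21/10 = 2.1 Hz.
B is below A, so f_B = 783.4 − 2.1 = 781.3 Hz.
B–C: Beat frequency = 48/8 = 6 Hz.
C is below B, so f_C = 781.3 − 6 = 775.3 Hz.

775.3 Hz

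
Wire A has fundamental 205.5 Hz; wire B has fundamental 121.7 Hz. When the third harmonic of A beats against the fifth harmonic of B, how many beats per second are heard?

Third harmonic of the first: 3·205.5 = 616.5 Hz.
Fifth harmonic of the second: 5·121.7 = 608.5 Hz.
f_beat = |616.5 − 608.5| = 8.0 Hz.

8.0 Hz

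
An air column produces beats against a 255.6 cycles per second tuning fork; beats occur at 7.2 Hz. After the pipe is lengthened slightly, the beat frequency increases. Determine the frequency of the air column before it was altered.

|f − 255.6| = 7.2, so the air column was at either 248.4 Hz or 262.8 Hz.
A longer pipe has a lower fundamental; the adjustment lowers the air column's frequency.
The beat rate rose, so the adjustment moved the air column further from 255.6 Hz — it was already below the reference.

248.4 Hz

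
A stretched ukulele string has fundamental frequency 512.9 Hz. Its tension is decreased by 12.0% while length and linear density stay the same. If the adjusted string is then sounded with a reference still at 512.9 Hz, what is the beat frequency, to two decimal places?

For a string, f ∝ √T, so the new frequency is 512.9·√0.880 = 481.1428 Hz.
f_beat = |481.1428 − 512.9| = 31.76 Hz.

31.76 Hz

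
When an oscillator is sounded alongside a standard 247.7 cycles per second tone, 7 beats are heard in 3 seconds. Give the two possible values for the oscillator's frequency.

245.3667 Hz or 250.0333 Hz

Beat frequency = 7/3 = 2.3333 Hz.
|f − 247.7| = 2.3333, so f = 247.7 ± 2.3333.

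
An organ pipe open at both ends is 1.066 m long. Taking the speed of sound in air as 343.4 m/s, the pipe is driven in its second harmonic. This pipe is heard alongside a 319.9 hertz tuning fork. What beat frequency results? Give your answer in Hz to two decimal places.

Open pipe: f_n = n·v/(2L) = 2·343.4/(2·1.066) = 322.1388 Hz.
f_beat = |322.1388 − 319.9| = 2.24 Hz.

2.24 Hz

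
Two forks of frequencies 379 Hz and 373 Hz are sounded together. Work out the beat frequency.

f_beat = |f₁ − f₂|.
|379 − 373| = 6 Hz.

6 Hz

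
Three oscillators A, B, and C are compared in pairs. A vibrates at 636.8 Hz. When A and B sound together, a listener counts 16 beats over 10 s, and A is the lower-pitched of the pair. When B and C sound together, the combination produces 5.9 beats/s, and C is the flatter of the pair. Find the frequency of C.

A–B: Beat frequency = 16/10 = 1.6 Hz.
B is above A, so f_B = 636.8 + 1.6 = 638.4 Hz.
C is below B, so f_C = 638.4 − 5.9 = 632.5 Hz.

632.5 Hz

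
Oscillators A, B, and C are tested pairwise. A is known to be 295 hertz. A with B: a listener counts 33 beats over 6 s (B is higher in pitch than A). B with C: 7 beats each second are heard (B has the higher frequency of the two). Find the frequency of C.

A–B: Beat frequency = 33/6 = 5.5 Hz.
B is above A, so f_B = 295 + 5.5 = 300.5 Hz.
C is below B, so f_C = 300.5 − 7 = 293.5 Hz.

293.5 Hz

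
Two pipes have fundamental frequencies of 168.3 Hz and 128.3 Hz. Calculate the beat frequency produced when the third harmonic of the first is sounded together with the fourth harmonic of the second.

8.3 Hz

Third harmonic of the first: 3·168.3 = 504.9 Hz.
Fourth harmonic of the second: 4·128.3 = 513.2 Hz.
f_beat = |504.9 − 513.2| = 8.3 Hz.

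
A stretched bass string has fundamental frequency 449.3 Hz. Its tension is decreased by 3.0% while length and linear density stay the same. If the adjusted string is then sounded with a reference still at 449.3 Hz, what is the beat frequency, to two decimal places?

For a string, f ∝ √T, so the new frequency is 449.3·√0.970 = 442.5092 Hz.
f_beat = |442.5092 − 449.3| = 6.79 Hz.

6.79 Hz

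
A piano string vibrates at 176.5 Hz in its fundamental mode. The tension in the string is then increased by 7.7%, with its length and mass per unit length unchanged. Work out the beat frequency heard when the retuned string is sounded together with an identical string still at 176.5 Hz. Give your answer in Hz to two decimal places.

For a string, f ∝ √T, so the new frequency is 176.5·√1.077 = 183.1692 Hz.
f_beat = |183.1692 − 176.5| = 6.67 Hz.

6.67 Hz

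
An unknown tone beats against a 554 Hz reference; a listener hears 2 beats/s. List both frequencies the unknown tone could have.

|f − 554| = 2, so f = 554 ± 2.

552 Hz or 556 Hz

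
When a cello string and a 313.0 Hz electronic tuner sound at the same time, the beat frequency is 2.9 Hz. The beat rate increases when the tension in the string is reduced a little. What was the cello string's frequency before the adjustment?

|f − 313.0| = 2.9, so the cello string was at either 310.1 Hz or 315.9 Hz.
Lower tension means lower frequency; the adjustment lowers the cello string's frequency.
The beat rate rose, so the adjustment moved the cello string further from 313.0 Hz — it was already below the reference.

310.1 Hz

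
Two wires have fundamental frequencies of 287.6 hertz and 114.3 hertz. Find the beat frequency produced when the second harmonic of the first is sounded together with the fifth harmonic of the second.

Second harmonic of the first: 2·287.6 = 575.2 Hz.
Fifth harmonic of the second: 5·114.3 = 571.5 Hz.
f_beat = |575.2 − 571.5| = 3.7 Hz.

3.7 Hz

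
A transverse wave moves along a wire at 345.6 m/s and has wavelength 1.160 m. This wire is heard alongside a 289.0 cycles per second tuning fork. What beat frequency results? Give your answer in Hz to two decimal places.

8.93 Hz

Source frequency f = v/λ = 345.6/1.160 = 297.9310 Hz.
f_beat = |297.9310 − 289.0| = 8.93 Hz.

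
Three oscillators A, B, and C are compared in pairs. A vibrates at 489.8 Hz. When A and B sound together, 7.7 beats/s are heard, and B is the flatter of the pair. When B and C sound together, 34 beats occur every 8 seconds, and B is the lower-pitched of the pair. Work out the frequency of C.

B is below A, so f_B = 489.8 − 7.7 = 482.1 Hz.
B–C: Beat frequency = 34/8 = 4.25 Hz.
C is above B, so f_C = 482.1 + 4.25 = 486.35 Hz.

486.35 Hz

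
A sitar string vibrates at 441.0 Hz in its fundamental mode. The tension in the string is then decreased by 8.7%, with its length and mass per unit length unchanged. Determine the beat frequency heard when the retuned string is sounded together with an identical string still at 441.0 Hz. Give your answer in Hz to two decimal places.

19.62 Hz

For a string, f ∝ √T, so the new frequency is 441.0·√0.913 = 421.3801 Hz.
f_beat = |421.3801 − 441.0| = 19.62 Hz.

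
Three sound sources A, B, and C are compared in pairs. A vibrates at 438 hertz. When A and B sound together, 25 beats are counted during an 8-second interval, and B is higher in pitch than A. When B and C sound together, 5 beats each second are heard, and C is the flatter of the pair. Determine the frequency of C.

436.125 Hz

A–B: Beat frequency = 25/8 = 3.125 Hz.
B is above A, so f_B = 438 + 3.125 = 441.125 Hz.
C is below B, so f_C = 441.125 − 5 = 436.125 Hz.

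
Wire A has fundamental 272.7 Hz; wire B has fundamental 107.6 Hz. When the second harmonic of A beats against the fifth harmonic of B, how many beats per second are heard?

7.4 Hz

Second harmonic of the first: 2·272.7 = 545.4 Hz.
Fifth harmonic of the second: 5·107.6 = 538.0 Hz.
f_beat = |545.4 − 538.0| = 7.4 Hz.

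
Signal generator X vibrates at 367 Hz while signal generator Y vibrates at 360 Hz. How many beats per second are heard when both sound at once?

7 Hz

The beat frequency equals the magnitude of the frequency difference.
|367 − 360| = 7 Hz.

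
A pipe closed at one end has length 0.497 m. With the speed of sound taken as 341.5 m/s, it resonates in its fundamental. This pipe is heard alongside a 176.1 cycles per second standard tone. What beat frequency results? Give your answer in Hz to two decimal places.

4.32 Hz

Closed pipe (odd harmonics): f_n = n·v/(4L) = 1·341.5/(4·0.497) = 171.7807 Hz.
f_beat = |171.7807 − 176.1| = 4.32 Hz.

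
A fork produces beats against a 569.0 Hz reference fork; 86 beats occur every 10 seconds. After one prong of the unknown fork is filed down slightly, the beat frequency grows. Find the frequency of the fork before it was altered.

Beat frequency = 86/10 = 8.6 Hz.
|f − 569.0| = 8.6, so the fork was at either 560.4 Hz or 577.6 Hz.
Filing a prong removes mass and raises the fork's frequency; the adjustment raises the fork's frequency.
The beat rate rose, so the adjustment moved the fork further from 569.0 Hz — it was already above the reference.

577.6 Hz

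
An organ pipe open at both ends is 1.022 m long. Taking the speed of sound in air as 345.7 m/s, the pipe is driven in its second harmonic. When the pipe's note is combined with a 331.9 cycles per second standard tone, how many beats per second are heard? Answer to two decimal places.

Open pipe: f_n = n·v/(2L) = 2·345.7/(2·1.022) = 338.2583 Hz.
f_beat = |338.2583 − 331.9| = 6.36 Hz.

6.36 Hz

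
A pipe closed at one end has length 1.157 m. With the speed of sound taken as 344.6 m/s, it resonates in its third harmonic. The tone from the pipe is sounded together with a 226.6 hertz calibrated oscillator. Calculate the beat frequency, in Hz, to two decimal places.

3.22 Hz

Closed pipe (odd harmonics): f_n = n·v/(4L) = 3·344.6/(4·1.157) = 223.3794 Hz.
f_beat = |223.3794 − 226.6| = 3.22 Hz.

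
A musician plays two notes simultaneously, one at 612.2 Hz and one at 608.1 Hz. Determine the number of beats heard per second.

4.1 Hz

f_beat = |f₁ − f₂|.
|612.2 − 608.1| = 4.1 Hz.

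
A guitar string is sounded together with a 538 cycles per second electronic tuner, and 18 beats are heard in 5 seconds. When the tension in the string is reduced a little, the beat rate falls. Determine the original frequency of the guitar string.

Beat frequency = 18/5 = 3.6 Hz.
|f − 538| = 3.6, so the guitar string was at either 534.4 Hz or 541.6 Hz.
Lower tension means lower frequency; the adjustment lowers the guitar string's frequency.
The beat rate fell, so the adjustment moved the guitar string toward 538 Hz — it must have started above the reference.

541.6 Hz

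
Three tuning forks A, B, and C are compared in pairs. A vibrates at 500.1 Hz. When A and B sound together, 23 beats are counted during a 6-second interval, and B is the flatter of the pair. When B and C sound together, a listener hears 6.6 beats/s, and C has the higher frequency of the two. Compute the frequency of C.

A–B: Beat frequency = 23/6 = 3.8333 Hz.
B is below A, so f_B = 500.1 − 3.8333 = 496.2667 Hz.
C is above B, so f_C = 496.2667 + 6.6 = 502.8667 Hz.

502.8667 Hz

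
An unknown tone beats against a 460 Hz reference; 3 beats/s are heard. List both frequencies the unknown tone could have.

|f − 460| = 3, so f = 460 ± 3.

457 Hz or 463 Hz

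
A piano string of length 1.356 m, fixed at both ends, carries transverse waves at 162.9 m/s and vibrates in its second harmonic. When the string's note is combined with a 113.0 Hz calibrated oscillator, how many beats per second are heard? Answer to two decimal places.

7.13 Hz

For a string fixed at both ends, f_n = n·v/(2L) = 2·162.9/(2·1.356) = 120.1327 Hz.
f_beat = |120.1327 − 113.0| = 7.13 Hz.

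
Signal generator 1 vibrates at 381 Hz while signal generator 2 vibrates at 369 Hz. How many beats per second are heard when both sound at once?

12 Hz

The beat frequency equals the magnitude of the frequency difference.
|381 − 369| = 12 Hz.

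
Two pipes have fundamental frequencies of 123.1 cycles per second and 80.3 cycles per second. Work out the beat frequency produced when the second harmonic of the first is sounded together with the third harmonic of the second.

5.3 Hz

Second harmonic of the first: 2·123.1 = 246.2 Hz.
Third harmonic of the second: 3·80.3 = 240.9 Hz.
f_beat = |246.2 − 240.9| = 5.3 Hz.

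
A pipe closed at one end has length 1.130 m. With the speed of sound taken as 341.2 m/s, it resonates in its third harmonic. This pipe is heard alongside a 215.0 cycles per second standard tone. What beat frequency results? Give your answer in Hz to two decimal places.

11.46 Hz

Closed pipe (odd harmonics): f_n = n·v/(4L) = 3·341.2/(4·1.130) = 226.4602 Hz.
f_beat = |226.4602 − 215.0| = 11.46 Hz.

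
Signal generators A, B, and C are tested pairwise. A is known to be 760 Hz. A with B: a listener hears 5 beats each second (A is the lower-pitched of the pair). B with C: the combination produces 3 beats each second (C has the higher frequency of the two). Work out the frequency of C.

768 Hz

B is above A, so f_B = 760 + 5 = 765 Hz.
C is above B, so f_C = 765 + 3 = 768 Hz.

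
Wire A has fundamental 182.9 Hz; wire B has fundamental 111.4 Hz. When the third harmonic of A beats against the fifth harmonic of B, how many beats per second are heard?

8.3 Hz

Third harmonic of the first: 3·182.9 = 548.7 Hz.
Fifth harmonic of the second: 5·111.4 = 557.0 Hz.
f_beat = |548.7 − 557.0| = 8.3 Hz.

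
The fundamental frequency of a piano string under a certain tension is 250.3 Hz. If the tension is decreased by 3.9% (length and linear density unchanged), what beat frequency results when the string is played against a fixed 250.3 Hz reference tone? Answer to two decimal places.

For a string, f ∝ √T, so the new frequency is 250.3·√0.961 = 245.3706 Hz.
f_beat = |245.3706 − 250.3| = 4.93 Hz.

4.93 Hz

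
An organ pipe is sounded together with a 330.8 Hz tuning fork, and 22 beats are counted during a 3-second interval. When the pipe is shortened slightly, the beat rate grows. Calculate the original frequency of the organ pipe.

338.1333 Hz

Beat frequency = 22/3 = 7.3333 Hz.
|f − 330.8| = 7.3333, so the organ pipe was at either 323.4667 Hz or 338.1333 Hz.
A shorter pipe has a higher fundamental; the adjustment raises the organ pipe's frequency.
The beat rate rose, so the adjustment moved the organ pipe further from 330.8 Hz — it was already above the reference.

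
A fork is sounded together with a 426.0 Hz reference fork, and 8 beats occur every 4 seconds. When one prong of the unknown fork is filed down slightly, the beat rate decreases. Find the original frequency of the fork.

Beat frequency = 8/4 = 2 Hz.
|f − 426.0| = 2, so the fork was at either 424 Hz or 428 Hz.
Filing a prong removes mass and raises the fork's frequency; the adjustment raises the fork's frequency.
The beat rate fell, so the adjustment moved the fork toward 426.0 Hz — it must have started below the reference.

424 Hz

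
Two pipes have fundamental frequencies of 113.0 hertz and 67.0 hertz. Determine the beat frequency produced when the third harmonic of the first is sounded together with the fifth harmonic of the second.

Third harmonic of the first: 3·113.0 = 339.0 Hz.
Fifth harmonic of the second: 5·67.0 = 335.0 Hz.
f_beat = |339.0 − 335.0| = 4.0 Hz.

4.0 Hz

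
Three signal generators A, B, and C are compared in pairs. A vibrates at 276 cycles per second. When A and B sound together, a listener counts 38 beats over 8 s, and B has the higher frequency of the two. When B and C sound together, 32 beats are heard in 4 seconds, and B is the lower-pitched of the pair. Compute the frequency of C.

A–B: Beat frequency = 38/8 = 4.75 Hz.
B is above A, so f_B = 276 + 4.75 = 280.75 Hz.
B–C: Beat frequency = 32/4 = 8 Hz.
C is above B, so f_C = 280.75 + 8 = 288.75 Hz.

288.75 Hz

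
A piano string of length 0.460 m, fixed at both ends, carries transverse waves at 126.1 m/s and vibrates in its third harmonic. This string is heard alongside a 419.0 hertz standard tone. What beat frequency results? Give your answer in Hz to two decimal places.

7.80 Hz

For a string fixed at both ends, f_n = n·v/(2L) = 3·126.1/(2·0.460) = 411.1957 Hz.
f_beat = |411.1957 − 419.0| = 7.80 Hz.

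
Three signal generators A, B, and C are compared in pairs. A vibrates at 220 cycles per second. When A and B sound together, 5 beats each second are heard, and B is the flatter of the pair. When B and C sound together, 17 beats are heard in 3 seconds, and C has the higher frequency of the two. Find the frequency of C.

B is below A, so f_B = 220 − 5 = 215 Hz.
B–C: Beat frequency = 17/3 = 5.6667 Hz.
C is above B, so f_C = 215 + 5.6667 = 220.6667 Hz.

220.6667 Hz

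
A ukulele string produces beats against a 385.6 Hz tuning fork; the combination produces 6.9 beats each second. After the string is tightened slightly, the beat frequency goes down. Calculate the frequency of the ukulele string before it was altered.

|f − 385.6| = 6.9, so the ukulele string was at either 378.7 Hz or 392.5 Hz.
Increasing tension raises a string's frequency; the adjustment raises the ukulele string's frequency.
The beat rate fell, so the adjustment moved the ukulele string toward 385.6 Hz — it must have started below the reference.

378.7 Hz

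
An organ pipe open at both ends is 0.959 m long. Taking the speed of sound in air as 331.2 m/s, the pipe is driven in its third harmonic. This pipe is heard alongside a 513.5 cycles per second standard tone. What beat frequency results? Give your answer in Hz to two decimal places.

Open pipe: f_n = n·v/(2L) = 3·331.2/(2·0.959) = 518.0396 Hz.
f_beat = |518.0396 − 513.5| = 4.54 Hz.

4.54 Hz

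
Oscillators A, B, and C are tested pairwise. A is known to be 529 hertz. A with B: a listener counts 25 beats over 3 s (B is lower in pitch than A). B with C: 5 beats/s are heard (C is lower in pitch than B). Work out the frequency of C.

515.6667 Hz

A–B: Beat frequency = 25/3 = 8.3333 Hz.
B is below A, so f_B = 529 − 8.3333 = 520.6667 Hz.
C is below B, so f_C = 520.6667 − 5 = 515.6667 Hz.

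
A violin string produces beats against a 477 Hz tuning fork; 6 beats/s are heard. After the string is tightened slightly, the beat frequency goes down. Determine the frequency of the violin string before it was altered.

|f − 477| = 6, so the violin string was at either 471 Hz or 483 Hz.
Increasing tension raises a string's frequency; the adjustment raises the violin string's frequency.
The beat rate fell, so the adjustment moved the violin string toward 477 Hz — it must have started below the reference.

471 Hz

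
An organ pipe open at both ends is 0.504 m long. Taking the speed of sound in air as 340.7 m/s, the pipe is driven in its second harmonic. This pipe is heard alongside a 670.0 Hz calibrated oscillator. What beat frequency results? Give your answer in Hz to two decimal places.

Open pipe: f_n = n·v/(2L) = 2·340.7/(2·0.504) = 675.9921 Hz.
f_beat = |675.9921 − 670.0| = 5.99 Hz.

5.99 Hz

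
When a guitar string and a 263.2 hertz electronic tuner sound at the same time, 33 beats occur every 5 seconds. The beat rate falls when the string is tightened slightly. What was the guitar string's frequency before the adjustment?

Beat frequency = 33/5 = 6.6 Hz.
|f − 263.2| = 6.6, so the guitar string was at either 256.6 Hz or 269.8 Hz.
Increasing tension raises a string's frequency; the adjustment raises the guitar string's frequency.
The beat rate fell, so the adjustment moved the guitar string toward 263.2 Hz — it must have started below the reference.

256.6 Hz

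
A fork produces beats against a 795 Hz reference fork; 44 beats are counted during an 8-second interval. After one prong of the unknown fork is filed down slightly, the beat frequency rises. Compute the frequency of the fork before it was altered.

800.5 Hz

Beat frequency = 44/8 = 5.5 Hz.
|f − 795| = 5.5, so the fork was at either 789.5 Hz or 800.5 Hz.
Filing a prong removes mass and raises the fork's frequency; the adjustment raises the fork's frequency.
The beat rate rose, so the adjustment moved the fork further from 795 Hz — it was already above the reference.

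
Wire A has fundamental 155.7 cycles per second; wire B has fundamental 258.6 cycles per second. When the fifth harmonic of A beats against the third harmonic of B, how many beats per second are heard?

2.7 Hz

Fifth harmonic of the first: 5·155.7 = 778.5 Hz.
Third harmonic of the second: 3·258.6 = 775.8 Hz.
f_beat = |778.5 − 775.8| = 2.7 Hz.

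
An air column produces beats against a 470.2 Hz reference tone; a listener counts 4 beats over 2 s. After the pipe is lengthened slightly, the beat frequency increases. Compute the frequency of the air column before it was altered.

468.2 Hz

Beat frequency = 4/2 = 2 Hz.
|f − 470.2| = 2, so the air column was at either 468.2 Hz or 472.2 Hz.
A longer pipe has a lower fundamental; the adjustment lowers the air column's frequency.
The beat rate rose, so the adjustment moved the air column further from 470.2 Hz — it was already below the reference.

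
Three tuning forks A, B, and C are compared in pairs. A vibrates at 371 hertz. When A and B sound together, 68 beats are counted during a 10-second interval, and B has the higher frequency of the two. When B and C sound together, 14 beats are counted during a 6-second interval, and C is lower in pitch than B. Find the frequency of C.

A–B: Beat frequency = 68/10 = 6.8 Hz.
B is above A, so f_B = 371 + 6.8 = 377.8 Hz.
B–C: Beat frequency = 14/6 = 2.3333 Hz.
C is below B, so f_C = 377.8 − 2.3333 = 375.4667 Hz.

375.4667 Hz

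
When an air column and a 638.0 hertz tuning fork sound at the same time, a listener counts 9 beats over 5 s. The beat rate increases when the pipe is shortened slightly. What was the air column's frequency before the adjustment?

639.8 Hz

Beat frequency = 9/5 = 1.8 Hz.
|f − 638.0| = 1.8, so the air column was at either 636.2 Hz or 639.8 Hz.
A shorter pipe has a higher fundamental; the adjustment raises the air column's frequency.
The beat rate rose, so the adjustment moved the air column further from 638.0 Hz — it was already above the reference.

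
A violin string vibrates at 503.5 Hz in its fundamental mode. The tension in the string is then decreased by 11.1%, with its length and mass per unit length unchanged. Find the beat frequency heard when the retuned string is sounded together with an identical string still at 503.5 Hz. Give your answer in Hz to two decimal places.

28.77 Hz

For a string, f ∝ √T, so the new frequency is 503.5·√0.889 = 474.7340 Hz.
f_beat = |474.7340 − 503.5| = 28.77 Hz.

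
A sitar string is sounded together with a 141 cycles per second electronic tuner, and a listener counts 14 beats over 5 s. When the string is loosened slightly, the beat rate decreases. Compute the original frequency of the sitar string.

Beat frequency = 14/5 = 2.8 Hz.
|f − 141| = 2.8, so the sitar string was at either 138.2 Hz or 143.8 Hz.
Reducing tension lowers a string's frequency; the adjustment lowers the sitar string's frequency.
The beat rate fell, so the adjustment moved the sitar string toward 141 Hz — it must have started above the reference.

143.8 Hz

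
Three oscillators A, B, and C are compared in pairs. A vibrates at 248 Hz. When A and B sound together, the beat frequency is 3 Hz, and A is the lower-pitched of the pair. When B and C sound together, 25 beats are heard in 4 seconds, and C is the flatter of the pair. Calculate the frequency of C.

244.75 Hz

B is above A, so f_B = 248 + 3 = 251 Hz.
B–C: Beat frequency = 25/4 = 6.25 Hz.
C is below B, so f_C = 251 − 6.25 = 244.75 Hz.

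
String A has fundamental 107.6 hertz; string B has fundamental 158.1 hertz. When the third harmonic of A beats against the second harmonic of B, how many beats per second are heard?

Third harmonic of the first: 3·107.6 = 322.8 Hz.
Second harmonic of the second: 2·158.1 = 316.2 Hz.
f_beat = |322.8 − 316.2| = 6.6 Hz.

6.6 Hz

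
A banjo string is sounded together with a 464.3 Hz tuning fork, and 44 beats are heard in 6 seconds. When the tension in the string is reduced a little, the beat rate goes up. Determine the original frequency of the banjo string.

Beat frequency = 44/6 = 7.3333 Hz.
|f − 464.3| = 7.3333, so the banjo string was at either 456.9667 Hz or 471.6333 Hz.
Lower tension means lower frequency; the adjustment lowers the banjo string's frequency.
The beat rate rose, so the adjustment moved the banjo string further from 464.3 Hz — it was already below the reference.

456.9667 Hz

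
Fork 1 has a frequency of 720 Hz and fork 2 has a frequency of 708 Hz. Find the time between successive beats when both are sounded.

f_beat = |720 − 708| = 12 Hz.
Beat period T = 1 / f_beat = 1 / 12 s.

0.083 s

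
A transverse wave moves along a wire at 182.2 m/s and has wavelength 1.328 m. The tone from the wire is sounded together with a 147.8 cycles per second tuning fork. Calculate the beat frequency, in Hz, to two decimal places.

Source frequency f = v/λ = 182.2/1.328 = 137.1988 Hz.
f_beat = |137.1988 − 147.8| = 10.60 Hz.

10.60 Hz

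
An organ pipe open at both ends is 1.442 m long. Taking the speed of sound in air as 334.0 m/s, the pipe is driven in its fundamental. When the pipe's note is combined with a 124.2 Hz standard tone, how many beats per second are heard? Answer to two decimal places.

8.39 Hz

Open pipe: f_n = n·v/(2L) = 1·334.0/(2·1.442) = 115.8114 Hz.
f_beat = |115.8114 − 124.2| = 8.39 Hz.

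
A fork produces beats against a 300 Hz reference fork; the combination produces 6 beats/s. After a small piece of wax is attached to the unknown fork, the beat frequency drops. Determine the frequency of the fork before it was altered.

|f − 300| = 6, so the fork was at either 294 Hz or 306 Hz.
Loading a fork with wax lowers its frequency; the adjustment lowers the fork's frequency.
The beat rate fell, so the adjustment moved the fork toward 300 Hz — it must have started above the reference.

306 Hz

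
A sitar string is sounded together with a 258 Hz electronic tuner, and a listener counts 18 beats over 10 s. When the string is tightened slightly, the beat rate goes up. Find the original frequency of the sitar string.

Beat frequency = 18/10 = 1.8 Hz.
|f − 258| = 1.8, so the sitar string was at either 256.2 Hz or 259.8 Hz.
Increasing tension raises a string's frequency; the adjustment raises the sitar string's frequency.
The beat rate rose, so the adjustment moved the sitar string further from 258 Hz — it was already above the reference.

259.8 Hz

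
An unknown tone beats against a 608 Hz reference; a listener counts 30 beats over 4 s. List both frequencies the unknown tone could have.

600.5 Hz or 615.5 Hz

Beat frequency = 30/4 = 7.5 Hz.
|f − 608| = 7.5, so f = 608 ± 7.5.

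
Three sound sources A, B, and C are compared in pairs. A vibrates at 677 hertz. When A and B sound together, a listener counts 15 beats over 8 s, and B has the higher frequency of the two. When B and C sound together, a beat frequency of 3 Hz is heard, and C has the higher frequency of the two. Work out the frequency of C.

681.875 Hz

A–B: Beat frequency = 15/8 = 1.875 Hz.
B is above A, so f_B = 677 + 1.875 = 678.875 Hz.
C is above B, so f_C = 678.875 + 3 = 681.875 Hz.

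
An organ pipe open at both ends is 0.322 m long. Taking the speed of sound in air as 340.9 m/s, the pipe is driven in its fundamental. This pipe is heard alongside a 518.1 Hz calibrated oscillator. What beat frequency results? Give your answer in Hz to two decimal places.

11.25 Hz

Open pipe: f_n = n·v/(2L) = 1·340.9/(2·0.322) = 529.3478 Hz.
f_beat = |529.3478 − 518.1| = 11.25 Hz.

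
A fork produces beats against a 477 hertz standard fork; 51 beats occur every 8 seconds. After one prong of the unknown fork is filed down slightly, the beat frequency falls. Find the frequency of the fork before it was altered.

Beat frequency = 51/8 = 6.375 Hz.
|f − 477| = 6.375, so the fork was at either 470.625 Hz or 483.375 Hz.
Filing a prong removes mass and raises the fork's frequency; the adjustment raises the fork's frequency.
The beat rate fell, so the adjustment moved the fork toward 477 Hz — it must have started below the reference.

470.625 Hz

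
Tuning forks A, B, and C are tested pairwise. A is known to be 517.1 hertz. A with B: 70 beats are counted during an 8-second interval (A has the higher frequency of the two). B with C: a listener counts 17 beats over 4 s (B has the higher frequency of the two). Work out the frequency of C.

504.1 Hz

A–B: Beat frequency = 70/8 = 8.75 Hz.
B is below A, so f_B = 517.1 − 8.75 = 508.35 Hz.
B–C: Beat frequency = 17/4 = 4.25 Hz.
C is below B, so f_C = 508.35 − 4.25 = 504.1 Hz.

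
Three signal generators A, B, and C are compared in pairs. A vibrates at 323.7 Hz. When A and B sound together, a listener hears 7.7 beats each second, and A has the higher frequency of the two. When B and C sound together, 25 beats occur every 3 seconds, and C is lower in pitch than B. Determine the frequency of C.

307.6667 Hz

B is below A, so f_B = 323.7 − 7.7 = 316 Hz.
B–C: Beat frequency = 25/3 = 8.3333 Hz.
C is below B, so f_C = 316 − 8.3333 = 307.6667 Hz.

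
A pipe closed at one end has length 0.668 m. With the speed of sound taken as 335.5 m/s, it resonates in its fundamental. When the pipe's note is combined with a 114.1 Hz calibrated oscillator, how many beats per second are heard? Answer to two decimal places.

11.46 Hz

Closed pipe (odd harmonics): f_n = n·v/(4L) = 1·335.5/(4·0.668) = 125.5614 Hz.
f_beat = |125.5614 − 114.1| = 11.46 Hz.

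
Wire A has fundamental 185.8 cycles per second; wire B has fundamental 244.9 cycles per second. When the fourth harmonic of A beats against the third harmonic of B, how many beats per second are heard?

8.5 Hz

Fourth harmonic of the first: 4·185.8 = 743.2 Hz.
Third harmonic of the second: 3·244.9 = 734.7 Hz.
f_beat = |743.2 − 734.7| = 8.5 Hz.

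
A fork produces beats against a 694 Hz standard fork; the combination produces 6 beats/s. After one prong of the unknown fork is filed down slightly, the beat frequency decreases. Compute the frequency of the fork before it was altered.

|f − 694| = 6, so the fork was at either 688 Hz or 700 Hz.
Filing a prong removes mass and raises the fork's frequency; the adjustment raises the fork's frequency.
The beat rate fell, so the adjustment moved the fork toward 694 Hz — it must have started below the reference.

688 Hz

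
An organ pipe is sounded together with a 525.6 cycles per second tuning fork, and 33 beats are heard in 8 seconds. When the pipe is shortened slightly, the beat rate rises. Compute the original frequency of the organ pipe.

529.725 Hz

Beat frequency = 33/8 = 4.125 Hz.
|f − 525.6| = 4.125, so the organ pipe was at either 521.475 Hz or 529.725 Hz.
A shorter pipe has a higher fundamental; the adjustment raises the organ pipe's frequency.
The beat rate rose, so the adjustment moved the organ pipe further from 525.6 Hz — it was already above the reference.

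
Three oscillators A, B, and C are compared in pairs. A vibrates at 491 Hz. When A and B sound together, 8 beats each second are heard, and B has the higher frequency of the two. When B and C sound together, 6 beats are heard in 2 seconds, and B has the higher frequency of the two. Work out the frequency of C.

496 Hz

B is above A, so f_B = 491 + 8 = 499 Hz.
B–C: Beat frequency = 6/2 = 3 Hz.
C is below B, so f_C = 499 − 3 = 496 Hz.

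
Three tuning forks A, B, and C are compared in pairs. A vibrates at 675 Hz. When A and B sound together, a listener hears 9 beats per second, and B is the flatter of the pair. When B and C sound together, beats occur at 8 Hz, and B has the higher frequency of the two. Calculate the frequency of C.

B is below A, so f_B = 675 − 9 = 666 Hz.
C is below B, so f_C = 666 − 8 = 658 Hz.

658 Hz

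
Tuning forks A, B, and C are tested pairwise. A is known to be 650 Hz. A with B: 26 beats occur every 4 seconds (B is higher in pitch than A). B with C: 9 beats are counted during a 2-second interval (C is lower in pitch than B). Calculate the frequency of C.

A–B: Beat frequency = 26/4 = 6.5 Hz.
B is above A, so f_B = 650 + 6.5 = 656.5 Hz.
B–C: Beat frequency = 9/2 = 4.5 Hz.
C is below B, so f_C = 656.5 − 4.5 = 652 Hz.

652 Hz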